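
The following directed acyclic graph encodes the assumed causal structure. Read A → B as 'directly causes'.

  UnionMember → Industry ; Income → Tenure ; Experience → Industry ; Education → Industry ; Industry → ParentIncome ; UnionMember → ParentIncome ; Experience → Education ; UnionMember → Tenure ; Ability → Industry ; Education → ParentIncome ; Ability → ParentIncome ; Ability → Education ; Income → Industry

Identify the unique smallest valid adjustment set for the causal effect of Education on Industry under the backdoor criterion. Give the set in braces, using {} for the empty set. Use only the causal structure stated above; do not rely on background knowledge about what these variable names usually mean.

{Ability, Experience}

Variables eligible for adjustment (non-descendants of Education, excluding Education and Industry): {Ability, Experience, Income, Tenure, UnionMember}.
Backdoor paths from Education to Industry:
  P1: Education <- Ability -> Industry
  P2: Education <- Ability -> ParentIncome <- UnionMember -> Industry
  P3: Education <- Ability -> ParentIncome <- UnionMember -> Tenure <- Income -> Industry
  P4: Education <- Ability -> ParentIncome <- Industry
  P5: Education <- Experience -> Industry
The empty set is not sufficient: P1 (Education <- Ability -> Industry) has no collider blocking it and no conditioned non-collider, so it is open.
Try {Ability, Experience}:
  P1: blocked at fork node Ability ∈ conditioning set.
  P2: blocked at fork node Ability ∈ conditioning set.
  P3: blocked at fork node Ability ∈ conditioning set.
  P4: blocked at fork node Ability ∈ conditioning set.
  P5: blocked at fork node Experience ∈ conditioning set.
{Ability, Experience} contains no descendant of Education and blocks every backdoor path.
Every element of {Ability, Experience} is needed (dropping Ability leaves P1 open; dropping Experience leaves P5 open), so no proper subset is valid.
Among all size-2 subsets of the eligible variables, only {Ability, Experience} blocks every backdoor path, so it is the unique smallest valid adjustment set.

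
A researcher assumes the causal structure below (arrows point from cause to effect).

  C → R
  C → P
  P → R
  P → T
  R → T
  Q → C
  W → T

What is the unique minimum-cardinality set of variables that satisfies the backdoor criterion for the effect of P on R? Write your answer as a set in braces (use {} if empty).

Variables eligible for adjustment (non-descendants of P, excluding P and R): {C, Q, W}.
Backdoor paths from P to R:
  P1: P <- C -> R
The empty set is not sufficient: P1 (P <- C -> R) has no collider blocking it and no conditioned non-collider, so it is open.
Try {C}:
  P1: blocked at fork node C ∈ conditioning set.
{C} contains no descendant of P and blocks every backdoor path.
No other singleton works — e.g. {Q} leaves P1 open — so {C} is the unique smallest valid adjustment set.

{C}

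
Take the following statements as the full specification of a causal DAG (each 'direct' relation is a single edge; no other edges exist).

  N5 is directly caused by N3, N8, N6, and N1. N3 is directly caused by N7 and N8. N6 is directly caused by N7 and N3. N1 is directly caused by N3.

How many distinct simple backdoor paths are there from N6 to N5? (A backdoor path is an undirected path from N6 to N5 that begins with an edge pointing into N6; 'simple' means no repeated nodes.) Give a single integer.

A backdoor path from N6 to N5 is any simple undirected path whose first edge points into N6 (i.e. leaves N6 via a parent).
Parents of N6: {N3, N7}.
Enumerating:
  P1: N6 <- N7 -> N3 <- N8 -> N5
  P2: N6 <- N7 -> N3 -> N1 -> N5
  P3: N6 <- N7 -> N3 -> N5
  P4: N6 <- N3 <- N8 -> N5
  P5: N6 <- N3 -> N1 -> N5
  P6: N6 <- N3 -> N5
That exhausts the simple backdoor paths. Count: 6.

6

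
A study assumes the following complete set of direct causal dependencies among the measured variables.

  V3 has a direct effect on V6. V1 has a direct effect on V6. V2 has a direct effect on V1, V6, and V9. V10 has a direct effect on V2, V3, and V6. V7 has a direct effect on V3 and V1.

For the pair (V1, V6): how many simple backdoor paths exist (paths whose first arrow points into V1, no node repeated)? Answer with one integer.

6

A backdoor path from V1 to V6 is any simple undirected path whose first edge points into V1 (i.e. leaves V1 via a parent).
Parents of V1: {V2, V7}.
Enumerating:
  P1: V1 <- V7 -> V3 <- V10 -> V2 -> V6
  P2: V1 <- V7 -> V3 <- V10 -> V6
  P3: V1 <- V7 -> V3 -> V6
  P4: V1 <- V2 <- V10 -> V3 -> V6
  P5: V1 <- V2 <- V10 -> V6
  P6: V1 <- V2 -> V6
That exhausts the simple backdoor paths. Count: 6.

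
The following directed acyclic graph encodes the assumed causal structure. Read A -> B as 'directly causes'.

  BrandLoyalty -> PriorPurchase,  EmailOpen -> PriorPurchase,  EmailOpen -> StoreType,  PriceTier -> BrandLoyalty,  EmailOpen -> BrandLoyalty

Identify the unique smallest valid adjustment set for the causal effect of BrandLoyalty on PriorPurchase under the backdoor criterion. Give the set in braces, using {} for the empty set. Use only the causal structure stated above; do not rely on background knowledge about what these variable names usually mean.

{EmailOpen}

Variables eligible for adjustment (non-descendants of BrandLoyalty, excluding BrandLoyalty and PriorPurchase): {EmailOpen, PriceTier, StoreType}.
Backdoor paths from BrandLoyalty to PriorPurchase:
  P1: BrandLoyalty <- EmailOpen -> PriorPurchase
The empty set is not sufficient: P1 (BrandLoyalty <- EmailOpen -> PriorPurchase) has no collider blocking it and no conditioned non-collider, so it is open.
Try {EmailOpen}:
  P1: blocked at fork node EmailOpen ∈ conditioning set.
{EmailOpen} contains no descendant of BrandLoyalty and blocks every backdoor path.
No other singleton works — e.g. {StoreType} leaves P1 open — so {EmailOpen} is the unique smallest valid adjustment set.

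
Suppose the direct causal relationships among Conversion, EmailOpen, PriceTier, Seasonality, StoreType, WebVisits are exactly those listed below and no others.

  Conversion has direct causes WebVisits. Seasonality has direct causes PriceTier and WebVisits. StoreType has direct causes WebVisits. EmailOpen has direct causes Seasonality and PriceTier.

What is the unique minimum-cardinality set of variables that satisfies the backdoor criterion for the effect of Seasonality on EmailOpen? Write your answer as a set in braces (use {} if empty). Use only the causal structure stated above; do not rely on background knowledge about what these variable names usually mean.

Variables eligible for adjustment (non-descendants of Seasonality, excluding Seasonality and EmailOpen): {Conversion, PriceTier, StoreType, WebVisits}.
Backdoor paths from Seasonality to EmailOpen:
  P1: Seasonality <- PriceTier -> EmailOpen
The empty set is not sufficient: P1 (Seasonality <- PriceTier -> EmailOpen) has no collider blocking it and no conditioned non-collider, so it is open.
Try {PriceTier}:
  P1: blocked at fork node PriceTier ∈ conditioning set.
{PriceTier} contains no descendant of Seasonality and blocks every backdoor path.
No other singleton works — e.g. {WebVisits} leaves P1 open — so {PriceTier} is the unique smallest valid adjustment set.

{PriceTier}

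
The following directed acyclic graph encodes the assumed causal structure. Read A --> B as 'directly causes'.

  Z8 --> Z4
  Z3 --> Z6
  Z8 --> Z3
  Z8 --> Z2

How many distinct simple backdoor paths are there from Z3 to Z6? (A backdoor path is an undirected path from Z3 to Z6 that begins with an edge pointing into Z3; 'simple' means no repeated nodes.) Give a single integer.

A backdoor path from Z3 to Z6 is any simple undirected path whose first edge points into Z3 (i.e. leaves Z3 via a parent).
Parents of Z3: {Z8}.
No simple path from any parent of Z3 reaches Z6 without revisiting Z3, so there are no backdoor paths.

0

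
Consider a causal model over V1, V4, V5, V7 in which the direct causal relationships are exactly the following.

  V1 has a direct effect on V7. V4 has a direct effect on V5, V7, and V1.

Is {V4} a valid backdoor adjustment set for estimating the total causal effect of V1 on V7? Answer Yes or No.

Yes

Backdoor paths from V1 to V7 (paths whose first edge points into V1):
  P1: V1 <- V4 -> V7
Condition 1 (no descendant of V1 in the set): holds — descendants of V1 are {V7}; none are in {V4}.
Condition 2 (every backdoor path blocked by {V4}):
  P1: blocked at fork node V4 ∈ conditioning set.
{V4} satisfies the backdoor criterion.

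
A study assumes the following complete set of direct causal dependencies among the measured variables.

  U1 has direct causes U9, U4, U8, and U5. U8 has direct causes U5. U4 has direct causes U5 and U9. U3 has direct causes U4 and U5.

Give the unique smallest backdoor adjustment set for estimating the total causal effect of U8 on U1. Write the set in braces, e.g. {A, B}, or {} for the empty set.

Variables eligible for adjustment (non-descendants of U8, excluding U8 and U1): {U3, U4, U5, U9}.
Backdoor paths from U8 to U1:
  P1: U8 <- U5 -> U4 <- U9 -> U1
  P2: U8 <- U5 -> U4 -> U1
  P3: U8 <- U5 -> U3 <- U4 <- U9 -> U1
  P4: U8 <- U5 -> U3 <- U4 -> U1
  P5: U8 <- U5 -> U1
The empty set is not sufficient: P2 (U8 <- U5 -> U4 -> U1) has no collider blocking it and no conditioned non-collider, so it is open.
Try {U5}:
  P1: blocked at fork node U5 ∈ conditioning set.
  P2: blocked at fork node U5 ∈ conditioning set.
  P3: blocked at fork node U5 ∈ conditioning set.
  P4: blocked at fork node U5 ∈ conditioning set.
  P5: blocked at fork node U5 ∈ conditioning set.
{U5} contains no descendant of U8 and blocks every backdoor path.
No other singleton works — e.g. {U9} leaves P2 open — so {U5} is the unique smallest valid adjustment set.

{U5}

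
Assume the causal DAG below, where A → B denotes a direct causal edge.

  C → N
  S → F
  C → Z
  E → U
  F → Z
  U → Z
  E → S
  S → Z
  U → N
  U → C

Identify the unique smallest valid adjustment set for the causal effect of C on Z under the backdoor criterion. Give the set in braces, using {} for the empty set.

Variables eligible for adjustment (non-descendants of C, excluding C and Z): {E, F, S, U}.
Backdoor paths from C to Z:
  P1: C <- U <- E -> S -> F -> Z
  P2: C <- U <- E -> S -> Z
  P3: C <- U -> Z
The empty set is not sufficient: P1 (C <- U <- E -> S -> F -> Z) has no collider blocking it and no conditioned non-collider, so it is open.
Try {U}:
  P1: blocked at chain node U ∈ conditioning set.
  P2: blocked at chain node U ∈ conditioning set.
  P3: blocked at fork node U ∈ conditioning set.
{U} contains no descendant of C and blocks every backdoor path.
No other singleton works — e.g. {E} leaves P3 open — so {U} is the unique smallest valid adjustment set.

{U}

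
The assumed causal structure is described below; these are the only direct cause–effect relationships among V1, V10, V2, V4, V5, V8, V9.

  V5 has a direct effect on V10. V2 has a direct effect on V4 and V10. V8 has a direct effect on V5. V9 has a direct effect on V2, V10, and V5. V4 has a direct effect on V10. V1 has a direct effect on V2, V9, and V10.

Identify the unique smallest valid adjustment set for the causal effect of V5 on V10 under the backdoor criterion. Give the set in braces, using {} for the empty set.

Variables eligible for adjustment (non-descendants of V5, excluding V5 and V10): {V1, V2, V4, V8, V9}.
Backdoor paths from V5 to V10:
  P1: V5 <- V9 <- V1 -> V2 -> V4 -> V10
  P2: V5 <- V9 <- V1 -> V2 -> V10
  P3: V5 <- V9 <- V1 -> V10
  P4: V5 <- V9 -> V2 <- V1 -> V10
  P5: V5 <- V9 -> V2 -> V4 -> V10
  P6: V5 <- V9 -> V2 -> V10
  P7: V5 <- V9 -> V10
The empty set is not sufficient: P1 (V5 <- V9 <- V1 -> V2 -> V4 -> V10) has no collider blocking it and no conditioned non-collider, so it is open.
Try {V9}:
  P1: blocked at chain node V9 ∈ conditioning set.
  P2: blocked at chain node V9 ∈ conditioning set.
  P3: blocked at chain node V9 ∈ conditioning set.
  P4: blocked at fork node V9 ∈ conditioning set.
  P5: blocked at fork node V9 ∈ conditioning set.
  P6: blocked at fork node V9 ∈ conditioning set.
  P7: blocked at fork node V9 ∈ conditioning set.
{V9} contains no descendant of V5 and blocks every backdoor path.
No other singleton works — e.g. {V1} leaves P5 open — so {V9} is the unique smallest valid adjustment set.

{V9}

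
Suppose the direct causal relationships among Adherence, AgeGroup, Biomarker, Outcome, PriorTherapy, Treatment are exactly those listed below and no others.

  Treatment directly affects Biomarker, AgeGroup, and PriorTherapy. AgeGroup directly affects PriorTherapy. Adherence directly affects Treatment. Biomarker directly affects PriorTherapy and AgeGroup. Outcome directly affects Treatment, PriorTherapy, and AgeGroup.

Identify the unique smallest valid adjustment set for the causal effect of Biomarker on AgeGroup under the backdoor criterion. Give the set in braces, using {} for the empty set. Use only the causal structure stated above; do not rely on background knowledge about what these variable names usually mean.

{Treatment}

Variables eligible for adjustment (non-descendants of Biomarker, excluding Biomarker and AgeGroup): {Adherence, Outcome, Treatment}.
Backdoor paths from Biomarker to AgeGroup:
  P1: Biomarker <- Treatment <- Outcome -> AgeGroup
  P2: Biomarker <- Treatment <- Outcome -> PriorTherapy <- AgeGroup
  P3: Biomarker <- Treatment -> AgeGroup
  P4: Biomarker <- Treatment -> PriorTherapy <- Outcome -> AgeGroup
  P5: Biomarker <- Treatment -> PriorTherapy <- AgeGroup
The empty set is not sufficient: P1 (Biomarker <- Treatment <- Outcome -> AgeGroup) has no collider blocking it and no conditioned non-collider, so it is open.
Try {Treatment}:
  P1: blocked at chain node Treatment ∈ conditioning set.
  P2: blocked at chain node Treatment ∈ conditioning set.
  P3: blocked at fork node Treatment ∈ conditioning set.
  P4: blocked at fork node Treatment ∈ conditioning set.
  P5: blocked at fork node Treatment ∈ conditioning set.
{Treatment} contains no descendant of Biomarker and blocks every backdoor path.
No other singleton works — e.g. {Adherence} leaves P1 open — so {Treatment} is the unique smallest valid adjustment set.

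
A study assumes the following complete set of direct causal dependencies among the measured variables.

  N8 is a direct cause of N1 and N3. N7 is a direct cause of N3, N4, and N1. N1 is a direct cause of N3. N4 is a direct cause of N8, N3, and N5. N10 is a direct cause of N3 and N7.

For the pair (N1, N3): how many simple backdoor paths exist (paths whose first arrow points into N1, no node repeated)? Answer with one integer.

8

A backdoor path from N1 to N3 is any simple undirected path whose first edge points into N1 (i.e. leaves N1 via a parent).
Parents of N1: {N7, N8}.
Enumerating:
  P1: N1 <- N7 <- N10 -> N3
  P2: N1 <- N7 -> N4 -> N8 -> N3
  P3: N1 <- N7 -> N4 -> N3
  P4: N1 <- N7 -> N3
  P5: N1 <- N8 <- N4 <- N7 <- N10 -> N3
  P6: N1 <- N8 <- N4 <- N7 -> N3
  P7: N1 <- N8 <- N4 -> N3
  P8: N1 <- N8 -> N3
That exhausts the simple backdoor paths. Count: 8.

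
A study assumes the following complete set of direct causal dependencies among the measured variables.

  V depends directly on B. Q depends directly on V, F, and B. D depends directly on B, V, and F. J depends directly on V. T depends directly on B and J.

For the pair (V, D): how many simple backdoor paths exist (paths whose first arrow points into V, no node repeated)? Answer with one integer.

2

A backdoor path from V to D is any simple undirected path whose first edge points into V (i.e. leaves V via a parent).
Parents of V: {B}.
Enumerating:
  P1: V <- B -> Q <- F -> D
  P2: V <- B -> D
That exhausts the simple backdoor paths. Count: 2.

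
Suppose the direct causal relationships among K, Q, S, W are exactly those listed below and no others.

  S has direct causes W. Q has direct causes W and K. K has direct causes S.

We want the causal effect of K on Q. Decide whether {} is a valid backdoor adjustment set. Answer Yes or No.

No

Backdoor paths from K to Q (paths whose first edge points into K):
  P1: K <- S <- W -> Q
Condition 1 (no descendant of K in the set): holds — descendants of K are {Q}; none are in {}.
Condition 2 (every backdoor path blocked by {}):
  P1: open — no interior node is in the conditioning set.
{} does not satisfy the backdoor criterion.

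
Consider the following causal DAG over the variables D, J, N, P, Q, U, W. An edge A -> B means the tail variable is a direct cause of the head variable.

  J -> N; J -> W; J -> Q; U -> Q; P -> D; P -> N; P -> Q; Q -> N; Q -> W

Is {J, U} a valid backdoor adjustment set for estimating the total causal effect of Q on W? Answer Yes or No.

Yes

Backdoor paths from Q to W (paths whose first edge points into Q):
  P1: Q <- P -> N <- J -> W
  P2: Q <- J -> W
Condition 1 (no descendant of Q in the set): holds — descendants of Q are {N, W}; none are in {J, U}.
Condition 2 (every backdoor path blocked by {J, U}):
  P1: blocked at collider N (neither it nor any descendant is in the conditioning set).
  P2: blocked at fork node J ∈ conditioning set.
{J, U} satisfies the backdoor criterion.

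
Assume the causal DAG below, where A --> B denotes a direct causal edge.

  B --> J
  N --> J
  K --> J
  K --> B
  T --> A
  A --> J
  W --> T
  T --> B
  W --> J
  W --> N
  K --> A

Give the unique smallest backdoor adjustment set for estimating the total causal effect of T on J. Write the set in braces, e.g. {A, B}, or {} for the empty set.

{W}

Variables eligible for adjustment (non-descendants of T, excluding T and J): {K, N, W}.
Backdoor paths from T to J:
  P1: T <- W -> N -> J
  P2: T <- W -> J
The empty set is not sufficient: P1 (T <- W -> N -> J) has no collider blocking it and no conditioned non-collider, so it is open.
Try {W}:
  P1: blocked at fork node W ∈ conditioning set.
  P2: blocked at fork node W ∈ conditioning set.
{W} contains no descendant of T and blocks every backdoor path.
No other singleton works — e.g. {K} leaves P1 open — so {W} is the unique smallest valid adjustment set.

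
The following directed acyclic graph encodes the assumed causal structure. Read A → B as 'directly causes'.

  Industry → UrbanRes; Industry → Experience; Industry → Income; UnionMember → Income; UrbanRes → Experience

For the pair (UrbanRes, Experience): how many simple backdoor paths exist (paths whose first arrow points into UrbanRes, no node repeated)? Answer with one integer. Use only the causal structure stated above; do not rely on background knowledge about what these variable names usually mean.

A backdoor path from UrbanRes to Experience is any simple undirected path whose first edge points into UrbanRes (i.e. leaves UrbanRes via a parent).
Parents of UrbanRes: {Industry}.
Enumerating:
  P1: UrbanRes <- Industry -> Experience
That exhausts the simple backdoor paths. Count: 1.

1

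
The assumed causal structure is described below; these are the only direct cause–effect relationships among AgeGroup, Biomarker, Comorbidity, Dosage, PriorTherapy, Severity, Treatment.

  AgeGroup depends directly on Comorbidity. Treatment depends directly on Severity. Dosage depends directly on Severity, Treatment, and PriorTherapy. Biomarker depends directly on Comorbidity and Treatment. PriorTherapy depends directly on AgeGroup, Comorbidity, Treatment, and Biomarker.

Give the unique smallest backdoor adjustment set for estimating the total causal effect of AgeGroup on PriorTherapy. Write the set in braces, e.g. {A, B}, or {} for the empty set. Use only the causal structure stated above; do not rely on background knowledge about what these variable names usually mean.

{Comorbidity}

Variables eligible for adjustment (non-descendants of AgeGroup, excluding AgeGroup and PriorTherapy): {Biomarker, Comorbidity, Severity, Treatment}.
Backdoor paths from AgeGroup to PriorTherapy:
  P1: AgeGroup <- Comorbidity -> Biomarker <- Treatment <- Severity -> Dosage <- PriorTherapy
  P2: AgeGroup <- Comorbidity -> Biomarker <- Treatment -> PriorTherapy
  P3: AgeGroup <- Comorbidity -> Biomarker <- Treatment -> Dosage <- PriorTherapy
  P4: AgeGroup <- Comorbidity -> Biomarker -> PriorTherapy
  P5: AgeGroup <- Comorbidity -> PriorTherapy
The empty set is not sufficient: P4 (AgeGroup <- Comorbidity -> Biomarker -> PriorTherapy) has no collider blocking it and no conditioned non-collider, so it is open.
Try {Comorbidity}:
  P1: blocked at fork node Comorbidity ∈ conditioning set.
  P2: blocked at fork node Comorbidity ∈ conditioning set.
  P3: blocked at fork node Comorbidity ∈ conditioning set.
  P4: blocked at fork node Comorbidity ∈ conditioning set.
  P5: blocked at fork node Comorbidity ∈ conditioning set.
{Comorbidity} contains no descendant of AgeGroup and blocks every backdoor path.
No other singleton works — e.g. {Severity} leaves P4 open — so {Comorbidity} is the unique smallest valid adjustment set.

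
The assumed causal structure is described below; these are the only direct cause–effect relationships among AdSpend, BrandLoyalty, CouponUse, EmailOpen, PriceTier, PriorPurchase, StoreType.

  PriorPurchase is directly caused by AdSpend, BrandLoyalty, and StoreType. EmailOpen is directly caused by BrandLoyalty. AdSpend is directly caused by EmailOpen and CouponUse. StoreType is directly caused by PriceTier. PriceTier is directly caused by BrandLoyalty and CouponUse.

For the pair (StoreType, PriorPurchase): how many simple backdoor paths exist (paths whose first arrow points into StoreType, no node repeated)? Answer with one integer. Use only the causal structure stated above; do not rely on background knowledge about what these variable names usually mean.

4

A backdoor path from StoreType to PriorPurchase is any simple undirected path whose first edge points into StoreType (i.e. leaves StoreType via a parent).
Parents of StoreType: {PriceTier}.
Enumerating:
  P1: StoreType <- PriceTier <- BrandLoyalty -> EmailOpen -> AdSpend -> PriorPurchase
  P2: StoreType <- PriceTier <- BrandLoyalty -> PriorPurchase
  P3: StoreType <- PriceTier <- CouponUse -> AdSpend <- EmailOpen <- BrandLoyalty -> PriorPurchase
  P4: StoreType <- PriceTier <- CouponUse -> AdSpend -> PriorPurchase
That exhausts the simple backdoor paths. Count: 4.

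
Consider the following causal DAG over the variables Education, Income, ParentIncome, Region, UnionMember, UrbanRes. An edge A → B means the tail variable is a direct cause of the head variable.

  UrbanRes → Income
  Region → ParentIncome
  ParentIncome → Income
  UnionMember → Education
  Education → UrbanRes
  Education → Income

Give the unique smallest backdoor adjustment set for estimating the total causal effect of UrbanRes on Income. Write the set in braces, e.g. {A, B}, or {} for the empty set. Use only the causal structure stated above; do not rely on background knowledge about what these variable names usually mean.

{Education}

Variables eligible for adjustment (non-descendants of UrbanRes, excluding UrbanRes and Income): {Education, ParentIncome, Region, UnionMember}.
Backdoor paths from UrbanRes to Income:
  P1: UrbanRes <- Education -> Income
The empty set is not sufficient: P1 (UrbanRes <- Education -> Income) has no collider blocking it and no conditioned non-collider, so it is open.
Try {Education}:
  P1: blocked at fork node Education ∈ conditioning set.
{Education} contains no descendant of UrbanRes and blocks every backdoor path.
No other singleton works — e.g. {UnionMember} leaves P1 open — so {Education} is the unique smallest valid adjustment set.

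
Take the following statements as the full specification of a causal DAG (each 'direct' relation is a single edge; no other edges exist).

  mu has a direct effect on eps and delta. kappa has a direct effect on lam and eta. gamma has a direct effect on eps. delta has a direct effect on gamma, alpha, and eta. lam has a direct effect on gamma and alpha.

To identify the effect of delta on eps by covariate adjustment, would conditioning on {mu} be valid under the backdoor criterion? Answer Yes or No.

Yes

Backdoor paths from delta to eps (paths whose first edge points into delta):
  P1: delta <- mu -> eps
Condition 1 (no descendant of delta in the set): holds — descendants of delta are {alpha, eps, eta, gamma}; none are in {mu}.
Condition 2 (every backdoor path blocked by {mu}):
  P1: blocked at fork node mu ∈ conditioning set.
{mu} satisfies the backdoor criterion.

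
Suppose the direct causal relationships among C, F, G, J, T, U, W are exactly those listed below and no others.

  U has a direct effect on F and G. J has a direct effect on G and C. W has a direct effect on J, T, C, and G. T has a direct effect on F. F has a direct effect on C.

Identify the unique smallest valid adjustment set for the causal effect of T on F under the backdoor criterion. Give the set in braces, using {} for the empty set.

Variables eligible for adjustment (non-descendants of T, excluding T and F): {G, J, U, W}.
Backdoor paths from T to F:
  P1: T <- W -> J -> G <- U -> F
  P2: T <- W -> J -> C <- F
  P3: T <- W -> G <- J -> C <- F
  P4: T <- W -> G <- U -> F
  P5: T <- W -> C <- J -> G <- U -> F
  P6: T <- W -> C <- F
Each backdoor path contains an unconditioned collider, so every path is already blocked with the empty conditioning set:
  P1: blocked at collider G (neither it nor any descendant is in the conditioning set).
  P2: blocked at collider C (neither it nor any descendant is in the conditioning set).
  P3: blocked at collider G (neither it nor any descendant is in the conditioning set).
  P4: blocked at collider G (neither it nor any descendant is in the conditioning set).
  P5: blocked at collider C (neither it nor any descendant is in the conditioning set).
  P6: blocked at collider C (neither it nor any descendant is in the conditioning set).
The empty set is therefore the unique smallest valid set.

{}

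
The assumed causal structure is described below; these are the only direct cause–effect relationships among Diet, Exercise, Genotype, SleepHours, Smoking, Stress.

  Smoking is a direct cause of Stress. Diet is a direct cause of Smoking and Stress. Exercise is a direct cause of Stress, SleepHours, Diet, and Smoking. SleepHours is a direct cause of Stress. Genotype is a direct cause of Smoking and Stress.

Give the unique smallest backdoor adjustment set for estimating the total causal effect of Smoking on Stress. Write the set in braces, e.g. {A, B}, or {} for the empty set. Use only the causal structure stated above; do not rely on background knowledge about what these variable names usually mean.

Variables eligible for adjustment (non-descendants of Smoking, excluding Smoking and Stress): {Diet, Exercise, Genotype, SleepHours}.
Backdoor paths from Smoking to Stress:
  P1: Smoking <- Exercise -> Diet -> Stress
  P2: Smoking <- Exercise -> SleepHours -> Stress
  P3: Smoking <- Exercise -> Stress
  P4: Smoking <- Genotype -> Stress
  P5: Smoking <- Diet <- Exercise -> SleepHours -> Stress
  P6: Smoking <- Diet <- Exercise -> Stress
  P7: Smoking <- Diet -> Stress
The empty set is not sufficient: P1 (Smoking <- Exercise -> Diet -> Stress) has no collider blocking it and no conditioned non-collider, so it is open.
Try {Diet, Exercise, Genotype}:
  P1: blocked at fork node Exercise ∈ conditioning set.
  P2: blocked at fork node Exercise ∈ conditioning set.
  P3: blocked at fork node Exercise ∈ conditioning set.
  P4: blocked at fork node Genotype ∈ conditioning set.
  P5: blocked at chain node Diet ∈ conditioning set.
  P6: blocked at chain node Diet ∈ conditioning set.
  P7: blocked at fork node Diet ∈ conditioning set.
{Diet, Exercise, Genotype} contains no descendant of Smoking and blocks every backdoor path.
Every element of {Diet, Exercise, Genotype} is needed (dropping Diet leaves P7 open; dropping Exercise leaves P2 open; dropping Genotype leaves P4 open), so no proper subset is valid.
Among all size-3 subsets of the eligible variables, only {Diet, Exercise, Genotype} blocks every backdoor path, so it is the unique smallest valid adjustment set.

{Diet, Exercise, Genotype}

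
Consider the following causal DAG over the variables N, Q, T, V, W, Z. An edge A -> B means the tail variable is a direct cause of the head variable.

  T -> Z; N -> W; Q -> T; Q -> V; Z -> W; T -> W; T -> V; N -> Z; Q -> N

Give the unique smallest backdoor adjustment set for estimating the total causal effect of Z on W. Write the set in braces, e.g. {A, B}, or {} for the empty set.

Variables eligible for adjustment (non-descendants of Z, excluding Z and W): {N, Q, T, V}.
Backdoor paths from Z to W:
  P1: Z <- T <- Q -> N -> W
  P2: Z <- T -> W
  P3: Z <- T -> V <- Q -> N -> W
  P4: Z <- N <- Q -> T -> W
  P5: Z <- N <- Q -> V <- T -> W
  P6: Z <- N -> W
The empty set is not sufficient: P1 (Z <- T <- Q -> N -> W) has no collider blocking it and no conditioned non-collider, so it is open.
Try {N, T}:
  P1: blocked at chain node T ∈ conditioning set.
  P2: blocked at fork node T ∈ conditioning set.
  P3: blocked at fork node T ∈ conditioning set.
  P4: blocked at chain node N ∈ conditioning set.
  P5: blocked at chain node N ∈ conditioning set.
  P6: blocked at fork node N ∈ conditioning set.
{N, T} contains no descendant of Z and blocks every backdoor path.
Every element of {N, T} is needed (dropping N leaves P6 open; dropping T leaves P2 open), so no proper subset is valid.
Among all size-2 subsets of the eligible variables, only {N, T} blocks every backdoor path, so it is the unique smallest valid adjustment set.

{N, T}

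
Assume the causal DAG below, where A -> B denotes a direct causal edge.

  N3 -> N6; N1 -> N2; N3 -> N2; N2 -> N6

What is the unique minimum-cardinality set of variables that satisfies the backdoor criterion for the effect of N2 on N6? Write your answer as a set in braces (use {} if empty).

{N3}

Variables eligible for adjustment (non-descendants of N2, excluding N2 and N6): {N1, N3}.
Backdoor paths from N2 to N6:
  P1: N2 <- N3 -> N6
The empty set is not sufficient: P1 (N2 <- N3 -> N6) has no collider blocking it and no conditioned non-collider, so it is open.
Try {N3}:
  P1: blocked at fork node N3 ∈ conditioning set.
{N3} contains no descendant of N2 and blocks every backdoor path.
No other singleton works — e.g. {N1} leaves P1 open — so {N3} is the unique smallest valid adjustment set.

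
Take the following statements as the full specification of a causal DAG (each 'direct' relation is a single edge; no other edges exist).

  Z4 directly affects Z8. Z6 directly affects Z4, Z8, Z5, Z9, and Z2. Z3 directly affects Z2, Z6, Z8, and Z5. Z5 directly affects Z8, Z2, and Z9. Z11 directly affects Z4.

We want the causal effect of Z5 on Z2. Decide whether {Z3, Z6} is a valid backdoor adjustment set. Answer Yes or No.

Backdoor paths from Z5 to Z2 (paths whose first edge points into Z5):
  P1: Z5 <- Z3 -> Z6 -> Z2
  P2: Z5 <- Z3 -> Z2
  P3: Z5 <- Z3 -> Z8 <- Z6 -> Z2
  P4: Z5 <- Z3 -> Z8 <- Z4 <- Z6 -> Z2
  P5: Z5 <- Z6 <- Z3 -> Z2
  P6: Z5 <- Z6 -> Z2
  P7: Z5 <- Z6 -> Z4 -> Z8 <- Z3 -> Z2
  P8: Z5 <- Z6 -> Z8 <- Z3 -> Z2
Condition 1 (no descendant of Z5 in the set): holds — descendants of Z5 are {Z2, Z8, Z9}; none are in {Z3, Z6}.
Condition 2 (every backdoor path blocked by {Z3, Z6}):
  P1: blocked at fork node Z3 ∈ conditioning set.
  P2: blocked at fork node Z3 ∈ conditioning set.
  P3: blocked at fork node Z3 ∈ conditioning set.
  P4: blocked at fork node Z3 ∈ conditioning set.
  P5: blocked at chain node Z6 ∈ conditioning set.
  P6: blocked at fork node Z6 ∈ conditioning set.
  P7: blocked at fork node Z6 ∈ conditioning set.
  P8: blocked at fork node Z6 ∈ conditioning set.
{Z3, Z6} satisfies the backdoor criterion.

Yes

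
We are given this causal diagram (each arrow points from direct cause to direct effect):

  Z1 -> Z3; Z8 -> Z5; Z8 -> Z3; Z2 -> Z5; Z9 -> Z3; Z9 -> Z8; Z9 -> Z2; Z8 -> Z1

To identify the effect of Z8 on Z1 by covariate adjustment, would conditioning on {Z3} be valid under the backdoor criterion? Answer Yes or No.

Backdoor paths from Z8 to Z1 (paths whose first edge points into Z8):
  P1: Z8 <- Z9 -> Z3 <- Z1
Condition 1 (no descendant of Z8 in the set): FAILS — Z3 is a descendant of Z8.
Condition 2 (every backdoor path blocked by {Z3}):
  P1: open — collider(s) Z3 are conditioned on (or have a conditioned descendant) and no non-collider on the path is in the set.
{Z3} does not satisfy the backdoor criterion.

No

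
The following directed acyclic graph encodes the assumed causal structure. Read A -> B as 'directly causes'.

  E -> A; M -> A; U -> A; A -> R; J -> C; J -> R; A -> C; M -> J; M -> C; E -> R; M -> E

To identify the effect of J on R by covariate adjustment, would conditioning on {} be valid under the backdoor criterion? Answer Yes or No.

No

Backdoor paths from J to R (paths whose first edge points into J):
  P1: J <- M -> E -> A -> R
  P2: J <- M -> E -> R
  P3: J <- M -> A <- E -> R
  P4: J <- M -> A -> R
  P5: J <- M -> C <- A <- E -> R
  P6: J <- M -> C <- A -> R
Condition 1 (no descendant of J in the set): holds — descendants of J are {C, R}; none are in {}.
Condition 2 (every backdoor path blocked by {}):
  P1: open — no interior node is in the conditioning set.
  P2: open — no interior node is in the conditioning set.
  P3: blocked at collider A (neither it nor any descendant is in the conditioning set).
  P4: open — no interior node is in the conditioning set.
  P5: blocked at collider C (neither it nor any descendant is in the conditioning set).
  P6: blocked at collider C (neither it nor any descendant is in the conditioning set).
{} does not satisfy the backdoor criterion.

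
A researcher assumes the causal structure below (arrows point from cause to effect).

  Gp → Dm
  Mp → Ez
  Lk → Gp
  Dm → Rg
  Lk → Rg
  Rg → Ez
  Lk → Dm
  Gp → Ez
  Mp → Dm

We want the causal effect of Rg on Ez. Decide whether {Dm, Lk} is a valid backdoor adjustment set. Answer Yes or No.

Backdoor paths from Rg to Ez (paths whose first edge points into Rg):
  P1: Rg <- Lk -> Gp -> Dm <- Mp -> Ez
  P2: Rg <- Lk -> Gp -> Ez
  P3: Rg <- Lk -> Dm <- Mp -> Ez
  P4: Rg <- Lk -> Dm <- Gp -> Ez
  P5: Rg <- Dm <- Mp -> Ez
  P6: Rg <- Dm <- Lk -> Gp -> Ez
  P7: Rg <- Dm <- Gp -> Ez
Condition 1 (no descendant of Rg in the set): holds — descendants of Rg are {Ez}; none are in {Dm, Lk}.
Condition 2 (every backdoor path blocked by {Dm, Lk}):
  P1: blocked at fork node Lk ∈ conditioning set.
  P2: blocked at fork node Lk ∈ conditioning set.
  P3: blocked at fork node Lk ∈ conditioning set.
  P4: blocked at fork node Lk ∈ conditioning set.
  P5: blocked at chain node Dm ∈ conditioning set.
  P6: blocked at chain node Dm ∈ conditioning set.
  P7: blocked at chain node Dm ∈ conditioning set.
{Dm, Lk} satisfies the backdoor criterion.

Yes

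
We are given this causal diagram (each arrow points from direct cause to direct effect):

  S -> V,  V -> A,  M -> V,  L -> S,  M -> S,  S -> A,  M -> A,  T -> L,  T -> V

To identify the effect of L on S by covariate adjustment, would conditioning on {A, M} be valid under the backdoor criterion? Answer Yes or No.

No

Backdoor paths from L to S (paths whose first edge points into L):
  P1: L <- T -> V <- M -> S
  P2: L <- T -> V <- M -> A <- S
  P3: L <- T -> V <- S
  P4: L <- T -> V -> A <- M -> S
  P5: L <- T -> V -> A <- S
Condition 1 (no descendant of L in the set): FAILS — A is a descendant of L.
Condition 2 (every backdoor path blocked by {A, M}):
  P1: blocked at fork node M ∈ conditioning set.
  P2: blocked at fork node M ∈ conditioning set.
  P3: open — collider(s) V are conditioned on (or have a conditioned descendant) and no non-collider on the path is in the set.
  P4: blocked at fork node M ∈ conditioning set.
  P5: open — collider(s) A are conditioned on (or have a conditioned descendant) and no non-collider on the path is in the set.
{A, M} does not satisfy the backdoor criterion.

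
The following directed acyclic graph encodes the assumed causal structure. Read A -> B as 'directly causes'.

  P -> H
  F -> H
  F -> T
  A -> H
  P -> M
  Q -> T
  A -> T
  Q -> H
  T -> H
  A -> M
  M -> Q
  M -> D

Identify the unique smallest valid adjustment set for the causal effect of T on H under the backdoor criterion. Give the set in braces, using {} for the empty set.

Variables eligible for adjustment (non-descendants of T, excluding T and H): {A, D, F, M, P, Q}.
Backdoor paths from T to H:
  P1: T <- F -> H
  P2: T <- A -> M <- P -> H
  P3: T <- A -> M -> Q -> H
  P4: T <- A -> H
  P5: T <- Q <- M <- A -> H
  P6: T <- Q <- M <- P -> H
  P7: T <- Q -> H
The empty set is not sufficient: P1 (T <- F -> H) has no collider blocking it and no conditioned non-collider, so it is open.
Try {A, F, Q}:
  P1: blocked at fork node F ∈ conditioning set.
  P2: blocked at fork node A ∈ conditioning set.
  P3: blocked at fork node A ∈ conditioning set.
  P4: blocked at fork node A ∈ conditioning set.
  P5: blocked at chain node Q ∈ conditioning set.
  P6: blocked at chain node Q ∈ conditioning set.
  P7: blocked at fork node Q ∈ conditioning set.
{A, F, Q} contains no descendant of T and blocks every backdoor path.
Every element of {A, F, Q} is needed (dropping A leaves P2 open; dropping F leaves P1 open; dropping Q leaves P6 open), so no proper subset is valid.
Among all size-3 subsets of the eligible variables, only {A, F, Q} blocks every backdoor path, so it is the unique smallest valid adjustment set.

{A, F, Q}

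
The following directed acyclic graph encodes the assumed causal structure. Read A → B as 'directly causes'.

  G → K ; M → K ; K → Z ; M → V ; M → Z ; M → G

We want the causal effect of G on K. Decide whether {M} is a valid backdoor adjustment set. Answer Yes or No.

Yes

Backdoor paths from G to K (paths whose first edge points into G):
  P1: G <- M -> K
  P2: G <- M -> Z <- K
Condition 1 (no descendant of G in the set): holds — descendants of G are {K, Z}; none are in {M}.
Condition 2 (every backdoor path blocked by {M}):
  P1: blocked at fork node M ∈ conditioning set.
  P2: blocked at fork node M ∈ conditioning set.
{M} satisfies the backdoor criterion.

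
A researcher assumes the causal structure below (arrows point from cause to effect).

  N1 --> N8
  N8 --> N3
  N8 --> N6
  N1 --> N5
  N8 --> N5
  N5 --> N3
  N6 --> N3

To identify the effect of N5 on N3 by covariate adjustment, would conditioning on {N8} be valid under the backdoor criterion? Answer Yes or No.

Yes

Backdoor paths from N5 to N3 (paths whose first edge points into N5):
  P1: N5 <- N1 -> N8 -> N6 -> N3
  P2: N5 <- N1 -> N8 -> N3
  P3: N5 <- N8 -> N6 -> N3
  P4: N5 <- N8 -> N3
Condition 1 (no descendant of N5 in the set): holds — descendants of N5 are {N3}; none are in {N8}.
Condition 2 (every backdoor path blocked by {N8}):
  P1: blocked at chain node N8 ∈ conditioning set.
  P2: blocked at chain node N8 ∈ conditioning set.
  P3: blocked at fork node N8 ∈ conditioning set.
  P4: blocked at fork node N8 ∈ conditioning set.
{N8} satisfies the backdoor criterion.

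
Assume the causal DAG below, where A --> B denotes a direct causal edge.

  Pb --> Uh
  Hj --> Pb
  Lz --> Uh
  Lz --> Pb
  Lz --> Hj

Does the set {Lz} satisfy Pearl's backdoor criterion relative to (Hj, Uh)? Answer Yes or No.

Yes

Backdoor paths from Hj to Uh (paths whose first edge points into Hj):
  P1: Hj <- Lz -> Pb -> Uh
  P2: Hj <- Lz -> Uh
Condition 1 (no descendant of Hj in the set): holds — descendants of Hj are {Pb, Uh}; none are in {Lz}.
Condition 2 (every backdoor path blocked by {Lz}):
  P1: blocked at fork node Lz ∈ conditioning set.
  P2: blocked at fork node Lz ∈ conditioning set.
{Lz} satisfies the backdoor criterion.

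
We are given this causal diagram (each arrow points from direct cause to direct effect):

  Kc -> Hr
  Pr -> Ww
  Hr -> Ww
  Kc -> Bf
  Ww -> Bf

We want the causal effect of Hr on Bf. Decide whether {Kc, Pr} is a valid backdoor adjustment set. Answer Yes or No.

Backdoor paths from Hr to Bf (paths whose first edge points into Hr):
  P1: Hr <- Kc -> Bf
Condition 1 (no descendant of Hr in the set): holds — descendants of Hr are {Bf, Ww}; none are in {Kc, Pr}.
Condition 2 (every backdoor path blocked by {Kc, Pr}):
  P1: blocked at fork node Kc ∈ conditioning set.
{Kc, Pr} satisfies the backdoor criterion.

Yes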